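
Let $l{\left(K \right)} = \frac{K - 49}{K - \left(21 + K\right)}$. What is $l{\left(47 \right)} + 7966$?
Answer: $\frac{167288}{21} \approx 7966.1$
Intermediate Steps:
$l{\left(K \right)} = \frac{7}{3} - \frac{K}{21}$ ($l{\left(K \right)} = \frac{-49 + K}{-21} = \left(-49 + K\right) \left(- \frac{1}{21}\right) = \frac{7}{3} - \frac{K}{21}$)
$l{\left(47 \right)} + 7966 = \left(\frac{7}{3} - \frac{47}{21}\right) + 7966 = \frac{2}{21} + 7966 = \frac{167288}{21}$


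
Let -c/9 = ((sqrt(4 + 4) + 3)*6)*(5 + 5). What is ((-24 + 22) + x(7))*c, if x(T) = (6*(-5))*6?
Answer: 294840 + 196560*sqrt(2) ≈ 5.7282e+5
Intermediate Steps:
x(T) = -180 (x(T) = -30*6 = -180)
c = -1620 - 1080*sqrt(2) (c = -9*(sqrt(4 + 4) + 3)*6*(5 + 5) = -9*(sqrt(8) + 3)*6*10 = -9*(2*sqrt(2) + 3)*6*10 = -9*(3 + 2*sqrt(2))*6*10 = -9*(18 + 12*sqrt(2))*10 = -9*(180 + 120*sqrt(2)) = -1620 - 1080*sqrt(2) ≈ -3147.4)
((-24 + 22) + x(7))*c = ((-24 + 22) - 180)*(-1620 - 1080*sqrt(2)) = (-2 - 180)*(-1620 - 1080*sqrt(2)) = -182*(-1620 - 1080*sqrt(2)) = 294840 + 196560*sqrt(2)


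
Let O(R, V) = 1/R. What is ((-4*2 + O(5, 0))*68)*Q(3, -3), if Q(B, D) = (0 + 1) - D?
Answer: -10608/5 ≈ -2121.6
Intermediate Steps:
Q(B, D) = 1 - D
((-4*2 + O(5, 0))*68)*Q(3, -3) = ((-4*2 + 1/5)*68)*(1 - 1*(-3)) = ((-8 + 1/5)*68)*(1 + 3) = -39/5*68*4 = -2652/5*4 = -10608/5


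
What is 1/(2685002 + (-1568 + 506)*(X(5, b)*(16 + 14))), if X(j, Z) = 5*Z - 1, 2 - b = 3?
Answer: 1/2876162 ≈ 3.4769e-7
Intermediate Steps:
b = -1 (b = 2 - 1*3 = 2 - 3 = -1)
X(j, Z) = -1 + 5*Z
1/(2685002 + (-1568 + 506)*(X(5, b)*(16 + 14))) = 1/(2685002 + (-1568 + 506)*((-1 + 5*(-1))*(16 + 14))) = 1/(2685002 - 1062*(-1 - 5)*30) = 1/(2685002 - (-6372)*30) = 1/(2685002 - 1062*(-180)) = 1/(2685002 + 191160) = 1/2876162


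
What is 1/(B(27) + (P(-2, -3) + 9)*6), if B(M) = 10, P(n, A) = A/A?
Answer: 1/70 ≈ 0.014286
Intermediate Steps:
P(n, A) = 1
1/(B(27) + (P(-2, -3) + 9)*6) = 1/(10 + (1 + 9)*6) = 1/(10 + 10*6) = 1/(10 + 60) = 1/70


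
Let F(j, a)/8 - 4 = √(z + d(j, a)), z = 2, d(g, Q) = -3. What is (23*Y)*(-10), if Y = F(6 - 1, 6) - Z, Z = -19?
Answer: -11730 - 1840*I ≈ -11730.0 - 1840.0*I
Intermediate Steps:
F(j, a) = 32 + 8*I (F(j, a) = 32 + 8*√(2 - 3) = 32 + 8*√(-1) = 32 + 8*I)
Y = 51 + 8*I (Y = (32 + 8*I) - 1*(-19) = (32 + 8*I) + 19 = 51 + 8*I ≈ 51.0 + 8.0*I)
(23*Y)*(-10) = (23*(51 + 8*I))*(-10) = (1173 + 184*I)*(-10) = -11730 - 1840*I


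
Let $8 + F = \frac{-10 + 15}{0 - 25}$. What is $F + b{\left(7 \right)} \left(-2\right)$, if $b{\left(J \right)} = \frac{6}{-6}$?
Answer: $- \frac{31}{5} \approx -6.2$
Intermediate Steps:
$b{\left(J \right)} = -1$ ($b{\left(J \right)} = 6 \left(- \frac{1}{6}\right) = -1$)
$F = - \frac{41}{5}$ ($F = -8 + \frac{-10 + 15}{0 - 25} = -8 + \frac{5}{-25} = -8 + 5 \left(- \frac{1}{25}\right) = -8 - \frac{1}{5} = - \frac{41}{5} \approx -8.2$)
$F + b{\left(7 \right)} \left(-2\right) = - \frac{41}{5} - -2 = - \frac{41}{5} + 2 = - \frac{31}{5}$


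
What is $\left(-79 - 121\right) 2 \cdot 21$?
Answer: $-8400$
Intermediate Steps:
$\left(-79 - 121\right) 2 \cdot 21 = \left(-200\right) 42 = -8400$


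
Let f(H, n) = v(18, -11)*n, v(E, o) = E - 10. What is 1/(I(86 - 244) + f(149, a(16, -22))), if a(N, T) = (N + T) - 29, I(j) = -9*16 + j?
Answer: -1/582 ≈ -0.0017182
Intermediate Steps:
I(j) = -144 + j
v(E, o) = -10 + E
a(N, T) = -29 + N + T
f(H, n) = 8*n (f(H, n) = (-10 + 18)*n = 8*n)
1/(I(86 - 244) + f(149, a(16, -22))) = 1/((-144 + (86 - 244)) + 8*(-29 + 16 - 22)) = 1/((-144 - 158) + 8*(-35)) = 1/(-302 - 280) = 1/(-582) = -1/582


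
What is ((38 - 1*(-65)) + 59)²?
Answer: 26244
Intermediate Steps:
((38 - 1*(-65)) + 59)² = ((38 + 65) + 59)² = (103 + 59)² = 162² = 26244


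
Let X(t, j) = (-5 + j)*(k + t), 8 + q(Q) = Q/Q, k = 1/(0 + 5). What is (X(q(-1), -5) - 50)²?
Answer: 324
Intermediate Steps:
k = ⅕ (k = 1/5 = ⅕ ≈ 0.20000)
q(Q) = -7 (q(Q) = -8 + Q/Q = -8 + 1 = -7)
X(t, j) = (-5 + j)*(⅕ + t)
(X(q(-1), -5) - 50)² = ((-1 - 5*(-7) + (⅕)*(-5) - 5*(-7)) - 50)² = ((-1 + 35 - 1 + 35) - 50)² = (68 - 50)² = 18² = 324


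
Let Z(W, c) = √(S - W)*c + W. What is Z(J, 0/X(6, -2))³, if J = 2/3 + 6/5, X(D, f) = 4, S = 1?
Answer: 21952/3375 ≈ 6.5043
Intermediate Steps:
J = 28/15 (J = 2*(⅓) + 6*(⅕) = ⅔ + 6/5 = 28/15 ≈ 1.8667)
Z(W, c) = W + c*√(1 - W) (Z(W, c) = √(1 - W)*c + W = c*√(1 - W) + W = W + c*√(1 - W))
Z(J, 0/X(6, -2))³ = (28/15 + (0/4)*√(1 - 1*28/15))³ = (28/15 + (0*(¼))*√(1 - 28/15))³ = (28/15 + 0*√(-13/15))³ = (28/15 + 0*(I*√195/15))³ = (28/15 + 0)³ = (28/15)³ = 21952/3375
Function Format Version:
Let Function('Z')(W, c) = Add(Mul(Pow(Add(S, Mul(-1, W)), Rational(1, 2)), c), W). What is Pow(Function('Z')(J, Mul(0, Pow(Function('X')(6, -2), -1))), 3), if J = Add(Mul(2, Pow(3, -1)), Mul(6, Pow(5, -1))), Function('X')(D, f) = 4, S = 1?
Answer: Rational(21952, 3375) ≈ 6.5043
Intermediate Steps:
J = Rational(28, 15) (J = Add(Mul(2, Rational(1, 3)), Mul(6, Rational(1, 5))) = Add(Rational(2, 3), Rational(6, 5)) = Rational(28, 15) ≈ 1.8667)
Function('Z')(W, c) = Add(W, Mul(c, Pow(Add(1, Mul(-1, W)), Rational(1, 2)))) (Function('Z')(W, c) = Add(Mul(Pow(Add(1, Mul(-1, W)), Rational(1, 2)), c), W) = Add(Mul(c, Pow(Add(1, Mul(-1, W)), Rational(1, 2))), W) = Add(W, Mul(c, Pow(Add(1, Mul(-1, W)), Rational(1, 2)))))
Pow(Function('Z')(J, Mul(0, Pow(Function('X')(6, -2), -1))), 3) = Pow(Add(Rational(28, 15), Mul(Mul(0, Pow(4, -1)), Pow(Add(1, Mul(-1, Rational(28, 15))), Rational(1, 2)))), 3) = Pow(Add(Rational(28, 15), Mul(Mul(0, Rational(1, 4)), Pow(Add(1, Rational(-28, 15)), Rational(1, 2)))), 3) = Pow(Add(Rational(28, 15), Mul(0, Pow(Rational(-13, 15), Rational(1, 2)))), 3) = Pow(Add(Rational(28, 15), Mul(0, Mul(Rational(1, 15), I, Pow(195, Rational(1, 2))))), 3) = Pow(Add(Rational(28, 15), 0), 3) = Pow(Rational(28, 15), 3) = Rational(21952, 3375)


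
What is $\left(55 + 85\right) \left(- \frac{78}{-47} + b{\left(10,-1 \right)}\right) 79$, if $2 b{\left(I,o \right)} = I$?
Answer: $\frac{3461780}{47} \approx 73655.0$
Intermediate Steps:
$b{\left(I,o \right)} = \frac{I}{2}$
$\left(55 + 85\right) \left(- \frac{78}{-47} + b{\left(10,-1 \right)}\right) 79 = \left(55 + 85\right) \left(- \frac{78}{-47} + \frac{1}{2} \cdot 10\right) 79 = 140 \left(\left(-78\right) \left(- \frac{1}{47}\right) + 5\right) 79 = 140 \left(\frac{78}{47} + 5\right) 79 = 140 \cdot \frac{313}{47} \cdot 79 = \frac{43820}{47} \cdot 79 = \frac{3461780}{47}$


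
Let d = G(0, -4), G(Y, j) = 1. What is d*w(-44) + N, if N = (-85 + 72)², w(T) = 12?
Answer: 181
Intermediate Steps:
N = 169 (N = (-13)² = 169)
d = 1
d*w(-44) + N = 1*12 + 169 = 12 + 169 = 181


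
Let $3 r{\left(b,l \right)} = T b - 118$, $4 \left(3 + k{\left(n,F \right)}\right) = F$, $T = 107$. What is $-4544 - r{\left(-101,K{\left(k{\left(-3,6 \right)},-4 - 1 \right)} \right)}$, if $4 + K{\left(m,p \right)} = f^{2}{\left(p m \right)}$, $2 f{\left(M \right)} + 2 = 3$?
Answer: $- \frac{2707}{3} \approx -902.33$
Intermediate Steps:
$f{\left(M \right)} = \frac{1}{2}$ ($f{\left(M \right)} = -1 + \frac{1}{2} \cdot 3 = -1 + \frac{3}{2} = \frac{1}{2}$)
$k{\left(n,F \right)} = -3 + \frac{F}{4}$
$K{\left(m,p \right)} = - \frac{15}{4}$ ($K{\left(m,p \right)} = -4 + \left(\frac{1}{2}\right)^{2} = -4 + \frac{1}{4} = - \frac{15}{4}$)
$r{\left(b,l \right)} = - \frac{118}{3} + \frac{107 b}{3}$ ($r{\left(b,l \right)} = \frac{107 b - 118}{3} = \frac{-118 + 107 b}{3} = - \frac{118}{3} + \frac{107 b}{3}$)
$-4544 - r{\left(-101,K{\left(k{\left(-3,6 \right)},-4 - 1 \right)} \right)} = -4544 - \left(- \frac{118}{3} + \frac{107}{3} \left(-101\right)\right) = -4544 - \left(- \frac{118}{3} - \frac{10807}{3}\right) = -4544 - - \frac{10925}{3} = -4544 + \frac{10925}{3} = - \frac{2707}{3}$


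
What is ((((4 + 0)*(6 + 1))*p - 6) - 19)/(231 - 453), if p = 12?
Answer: -311/222 ≈ -1.4009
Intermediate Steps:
((((4 + 0)*(6 + 1))*p - 6) - 19)/(231 - 453) = ((((4 + 0)*(6 + 1))*12 - 6) - 19)/(231 - 453) = (((4*7)*12 - 6) - 19)/(-222) = ((28*12 - 6) - 19)*(-1/222) = ((336 - 6) - 19)*(-1/222) = (330 - 19)*(-1/222) = 311*(-1/222) = -311/222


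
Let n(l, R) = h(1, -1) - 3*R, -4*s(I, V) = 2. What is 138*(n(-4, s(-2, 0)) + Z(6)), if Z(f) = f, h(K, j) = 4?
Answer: 1587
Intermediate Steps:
s(I, V) = -½ (s(I, V) = -¼*2 = -½)
n(l, R) = 4 - 3*R
138*(n(-4, s(-2, 0)) + Z(6)) = 138*((4 - 3*(-½)) + 6) = 138*((4 + 3/2) + 6) = 138*(11/2 + 6) = 138*(23/2) = 1587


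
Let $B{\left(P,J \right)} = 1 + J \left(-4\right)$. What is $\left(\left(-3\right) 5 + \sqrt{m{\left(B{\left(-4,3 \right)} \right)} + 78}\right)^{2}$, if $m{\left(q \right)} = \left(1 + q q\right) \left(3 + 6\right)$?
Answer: $1401 - 420 \sqrt{6} \approx 372.21$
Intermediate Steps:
$B{\left(P,J \right)} = 1 - 4 J$
$m{\left(q \right)} = 9 + 9 q^{2}$ ($m{\left(q \right)} = \left(1 + q^{2}\right) 9 = 9 + 9 q^{2}$)
$\left(\left(-3\right) 5 + \sqrt{m{\left(B{\left(-4,3 \right)} \right)} + 78}\right)^{2} = \left(\left(-3\right) 5 + \sqrt{\left(9 + 9 \left(1 - 12\right)^{2}\right) + 78}\right)^{2} = \left(-15 + \sqrt{\left(9 + 9 \left(1 - 12\right)^{2}\right) + 78}\right)^{2} = \left(-15 + \sqrt{\left(9 + 9 \left(-11\right)^{2}\right) + 78}\right)^{2} = \left(-15 + \sqrt{\left(9 + 9 \cdot 121\right) + 78}\right)^{2} = \left(-15 + \sqrt{\left(9 + 1089\right) + 78}\right)^{2} = \left(-15 + \sqrt{1098 + 78}\right)^{2} = \left(-15 + \sqrt{1176}\right)^{2} = \left(-15 + 14 \sqrt{6}\right)^{2}$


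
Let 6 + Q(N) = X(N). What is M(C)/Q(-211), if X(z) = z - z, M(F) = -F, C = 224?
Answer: 112/3 ≈ 37.333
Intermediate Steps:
X(z) = 0
Q(N) = -6 (Q(N) = -6 + 0 = -6)
M(C)/Q(-211) = -1*224/(-6) = -224*(-1/6) = 112/3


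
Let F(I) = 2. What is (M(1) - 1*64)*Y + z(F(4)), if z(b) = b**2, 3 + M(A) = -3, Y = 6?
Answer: -416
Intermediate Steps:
M(A) = -6 (M(A) = -3 - 3 = -6)
(M(1) - 1*64)*Y + z(F(4)) = (-6 - 1*64)*6 + 2**2 = (-6 - 64)*6 + 4 = -70*6 + 4 = -420 + 4 = -416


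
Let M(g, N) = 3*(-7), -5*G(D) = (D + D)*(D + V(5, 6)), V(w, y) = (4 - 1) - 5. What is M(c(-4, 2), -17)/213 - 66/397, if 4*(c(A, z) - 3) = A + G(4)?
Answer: -7465/28187 ≈ -0.26484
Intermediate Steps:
V(w, y) = -2 (V(w, y) = 3 - 5 = -2)
G(D) = -2*D*(-2 + D)/5 (G(D) = -(D + D)*(D - 2)/5 = -2*D*(-2 + D)/5)
c(A, z) = 11/5 + A/4 (c(A, z) = 3 + (A + (⅖)*4*(2 - 1*4))/4 = 3 + (A + (⅖)*4*(2 - 4))/4 = 3 + (A + (⅖)*4*(-2))/4 = 3 + (A - 16/5)/4 = 3 + (-16/5 + A)/4 = 3 + (-⅘ + A/4) = 11/5 + A/4)
M(g, N) = -21
M(c(-4, 2), -17)/213 - 66/397 = -21/213 - 66/397 = -21*1/213 - 66*1/397 = -7/71 - 66/397 = -7465/28187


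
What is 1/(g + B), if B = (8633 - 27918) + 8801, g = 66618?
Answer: 1/56134 ≈ 1.7815e-5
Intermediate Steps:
B = -10484 (B = -19285 + 8801 = -10484)
1/(g + B) = 1/(66618 - 10484) = 1/56134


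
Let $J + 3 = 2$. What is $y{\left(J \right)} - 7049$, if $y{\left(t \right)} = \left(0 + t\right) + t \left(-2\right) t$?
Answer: $-7052$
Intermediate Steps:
$J = -1$ ($J = -3 + 2 = -1$)
$y{\left(t \right)} = t - 2 t^{2}$ ($y{\left(t \right)} = t + - 2 t t = t - 2 t^{2}$)
$y{\left(J \right)} - 7049 = - (1 - -2) - 7049 = - (1 + 2) - 7049 = \left(-1\right) 3 - 7049 = -3 - 7049 = -7052$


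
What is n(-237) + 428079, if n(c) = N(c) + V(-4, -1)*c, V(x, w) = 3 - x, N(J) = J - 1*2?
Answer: 426181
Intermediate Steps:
N(J) = -2 + J (N(J) = J - 2 = -2 + J)
n(c) = -2 + 8*c (n(c) = (-2 + c) + (3 - 1*(-4))*c = (-2 + c) + (3 + 4)*c = (-2 + c) + 7*c = -2 + 8*c)
n(-237) + 428079 = (-2 + 8*(-237)) + 428079 = (-2 - 1896) + 428079 = -1898 + 428079 = 426181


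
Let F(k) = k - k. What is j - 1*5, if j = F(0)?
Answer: -5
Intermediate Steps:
F(k) = 0
j = 0
j - 1*5 = 0 - 1*5 = 0 - 5 = -5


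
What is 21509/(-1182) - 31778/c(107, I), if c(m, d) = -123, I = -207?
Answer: 11638663/48462 ≈ 240.16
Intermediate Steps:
21509/(-1182) - 31778/c(107, I) = 21509/(-1182) - 31778/(-123) = 21509*(-1/1182) - 31778*(-1/123) = -21509/1182 + 31778/123 = 11638663/48462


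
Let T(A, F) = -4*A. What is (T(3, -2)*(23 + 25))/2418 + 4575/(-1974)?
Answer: -677743/265174 ≈ -2.5558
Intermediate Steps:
(T(3, -2)*(23 + 25))/2418 + 4575/(-1974) = ((-4*3)*(23 + 25))/2418 + 4575/(-1974) = -12*48*(1/2418) + 4575*(-1/1974) = -576*1/2418 - 1525/658 = -96/403 - 1525/658 = -677743/265174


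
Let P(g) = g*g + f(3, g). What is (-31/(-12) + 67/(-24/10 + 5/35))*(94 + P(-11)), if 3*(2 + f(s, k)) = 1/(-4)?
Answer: -65640505/11376 ≈ -5770.1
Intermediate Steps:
f(s, k) = -25/12 (f(s, k) = -2 + (⅓)/(-4) = -2 + (⅓)*(-¼) = -2 - 1/12 = -25/12)
P(g) = -25/12 + g² (P(g) = g*g - 25/12 = g² - 25/12 = -25/12 + g²)
(-31/(-12) + 67/(-24/10 + 5/35))*(94 + P(-11)) = (-31/(-12) + 67/(-24/10 + 5/35))*(94 + (-25/12 + (-11)²)) = (-31*(-1/12) + 67/(-24*⅒ + 5*(1/35)))*(94 + (-25/12 + 121)) = (31/12 + 67/(-12/5 + ⅐))*(94 + 1427/12) = (31/12 + 67/(-79/35))*(2555/12) = (31/12 + 67*(-35/79))*(2555/12) = (31/12 - 2345/79)*(2555/12) = -25691/948*2555/12 = -65640505/11376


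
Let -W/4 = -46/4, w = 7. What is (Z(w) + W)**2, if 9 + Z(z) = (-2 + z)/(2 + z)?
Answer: 114244/81 ≈ 1410.4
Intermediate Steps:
Z(z) = -9 + (-2 + z)/(2 + z)
W = 46 (W = -(-184)/4 = -4*(-23/2) = 46)
(Z(w) + W)**2 = (4*(-5 - 2*7)/(2 + 7) + 46)**2 = (4*(-5 - 14)/9 + 46)**2 = (4*(1/9)*(-19) + 46)**2 = (-76/9 + 46)**2 = (338/9)**2 = 114244/81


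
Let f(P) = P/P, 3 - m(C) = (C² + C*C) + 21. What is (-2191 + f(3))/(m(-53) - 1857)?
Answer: 2190/7493 ≈ 0.29227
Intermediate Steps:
m(C) = -18 - 2*C² (m(C) = 3 - ((C² + C*C) + 21) = 3 - ((C² + C²) + 21) = 3 - (2*C² + 21) = 3 - (21 + 2*C²) = 3 + (-21 - 2*C²) = -18 - 2*C²)
f(P) = 1
(-2191 + f(3))/(m(-53) - 1857) = (-2191 + 1)/((-18 - 2*(-53)²) - 1857) = -2190/((-18 - 2*2809) - 1857) = -2190/((-18 - 5618) - 1857) = -2190/(-5636 - 1857) = -2190/(-7493) = -2190*(-1/7493) = 2190/7493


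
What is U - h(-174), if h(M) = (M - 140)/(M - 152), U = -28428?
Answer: -4633921/163 ≈ -28429.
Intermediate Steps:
h(M) = (-140 + M)/(-152 + M)
U - h(-174) = -28428 - (-140 - 174)/(-152 - 174) = -28428 - (-314)/(-326) = -28428 - (-1)*(-314)/326 = -28428 - 1*157/163 = -28428 - 157/163 = -4633921/163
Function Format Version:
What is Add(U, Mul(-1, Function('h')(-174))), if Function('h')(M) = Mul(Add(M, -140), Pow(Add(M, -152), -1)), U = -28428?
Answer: Rational(-4633921, 163) ≈ -28429.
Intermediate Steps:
Function('h')(M) = Mul(Pow(Add(-152, M), -1), Add(-140, M)) (Function('h')(M) = Mul(Add(-140, M), Pow(Add(-152, M), -1)) = Mul(Pow(Add(-152, M), -1), Add(-140, M)))
Add(U, Mul(-1, Function('h')(-174))) = Add(-28428, Mul(-1, Mul(Pow(Add(-152, -174), -1), Add(-140, -174)))) = Add(-28428, Mul(-1, Mul(Pow(-326, -1), -314))) = Add(-28428, Mul(-1, Mul(Rational(-1, 326), -314))) = Add(-28428, Mul(-1, Rational(157, 163))) = Add(-28428, Rational(-157, 163)) = Rational(-4633921, 163)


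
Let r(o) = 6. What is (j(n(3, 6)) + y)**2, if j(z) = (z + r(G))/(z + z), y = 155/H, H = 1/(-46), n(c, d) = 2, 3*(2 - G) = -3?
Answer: 50808384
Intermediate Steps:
G = 3 (G = 2 - 1/3*(-3) = 2 + 1 = 3)
H = -1/46 ≈ -0.021739
y = -7130 (y = 155/(-1/46) = 155*(-46) = -7130)
j(z) = (6 + z)/(2*z) (j(z) = (z + 6)/(z + z) = (6 + z)/((2*z)) = (6 + z)*(1/(2*z)) = (6 + z)/(2*z))
(j(n(3, 6)) + y)**2 = ((1/2)*(6 + 2)/2 - 7130)**2 = ((1/2)*(1/2)*8 - 7130)**2 = (2 - 7130)**2 = (-7128)**2 = 50808384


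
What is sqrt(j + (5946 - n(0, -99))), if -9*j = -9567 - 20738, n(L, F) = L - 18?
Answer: sqrt(83981)/3 ≈ 96.598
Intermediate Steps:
n(L, F) = -18 + L
j = 30305/9 (j = -(-9567 - 20738)/9 = -1/9*(-30305) = 30305/9 ≈ 3367.2)
sqrt(j + (5946 - n(0, -99))) = sqrt(30305/9 + (5946 - (-18 + 0))) = sqrt(30305/9 + (5946 - 1*(-18))) = sqrt(30305/9 + (5946 + 18)) = sqrt(30305/9 + 5964) = sqrt(83981/9) = sqrt(83981)/3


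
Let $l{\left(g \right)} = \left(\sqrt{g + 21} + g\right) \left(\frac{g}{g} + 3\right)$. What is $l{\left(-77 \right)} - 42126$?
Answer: $-42434 + 8 i \sqrt{14} \approx -42434.0 + 29.933 i$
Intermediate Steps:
$l{\left(g \right)} = 4 g + 4 \sqrt{21 + g}$ ($l{\left(g \right)} = \left(\sqrt{21 + g} + g\right) \left(1 + 3\right) = \left(g + \sqrt{21 + g}\right) 4 = 4 g + 4 \sqrt{21 + g}$)
$l{\left(-77 \right)} - 42126 = \left(4 \left(-77\right) + 4 \sqrt{21 - 77}\right) - 42126 = \left(-308 + 4 \sqrt{-56}\right) - 42126 = \left(-308 + 4 \cdot 2 i \sqrt{14}\right) - 42126 = \left(-308 + 8 i \sqrt{14}\right) - 42126 = -42434 + 8 i \sqrt{14}$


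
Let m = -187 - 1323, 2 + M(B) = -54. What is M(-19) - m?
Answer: 1454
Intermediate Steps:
M(B) = -56 (M(B) = -2 - 54 = -56)
m = -1510
M(-19) - m = -56 - 1*(-1510) = -56 + 1510 = 1454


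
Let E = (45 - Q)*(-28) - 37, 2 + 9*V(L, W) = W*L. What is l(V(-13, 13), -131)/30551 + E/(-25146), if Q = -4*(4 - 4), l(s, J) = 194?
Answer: 44502971/768235446 ≈ 0.057929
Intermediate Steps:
V(L, W) = -2/9 + L*W/9 (V(L, W) = -2/9 + (W*L)/9 = -2/9 + (L*W)/9 = -2/9 + L*W/9)
Q = 0 (Q = -4*0 = 0)
E = -1297 (E = (45 - 1*0)*(-28) - 37 = (45 + 0)*(-28) - 37 = 45*(-28) - 37 = -1260 - 37 = -1297)
l(V(-13, 13), -131)/30551 + E/(-25146) = 194/30551 - 1297/(-25146) = 194*(1/30551) - 1297*(-1/25146) = 194/30551 + 1297/25146 = 44502971/768235446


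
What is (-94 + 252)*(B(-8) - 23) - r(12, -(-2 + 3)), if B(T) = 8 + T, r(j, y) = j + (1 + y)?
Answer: -3646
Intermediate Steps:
r(j, y) = 1 + j + y
(-94 + 252)*(B(-8) - 23) - r(12, -(-2 + 3)) = (-94 + 252)*((8 - 8) - 23) - (1 + 12 - (-2 + 3)) = 158*(0 - 23) - (1 + 12 - 1*1) = 158*(-23) - (1 + 12 - 1) = -3634 - 1*12 = -3634 - 12 = -3646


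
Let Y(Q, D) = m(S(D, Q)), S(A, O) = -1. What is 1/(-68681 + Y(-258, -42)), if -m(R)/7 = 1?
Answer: -1/68688 ≈ -1.4559e-5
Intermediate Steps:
m(R) = -7 (m(R) = -7*1 = -7)
Y(Q, D) = -7
1/(-68681 + Y(-258, -42)) = 1/(-68681 - 7) = 1/(-68688) = -1/68688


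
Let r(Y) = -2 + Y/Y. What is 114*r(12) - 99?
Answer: -213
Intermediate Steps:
r(Y) = -1 (r(Y) = -2 + 1 = -1)
114*r(12) - 99 = 114*(-1) - 99 = -114 - 99 = -213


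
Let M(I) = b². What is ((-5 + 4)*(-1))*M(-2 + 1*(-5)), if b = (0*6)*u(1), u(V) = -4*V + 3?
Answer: 0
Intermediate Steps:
u(V) = 3 - 4*V
b = 0 (b = (0*6)*(3 - 4*1) = 0*(3 - 4) = 0*(-1) = 0)
M(I) = 0 (M(I) = 0² = 0)
((-5 + 4)*(-1))*M(-2 + 1*(-5)) = ((-5 + 4)*(-1))*0 = -1*(-1)*0 = 1*0 = 0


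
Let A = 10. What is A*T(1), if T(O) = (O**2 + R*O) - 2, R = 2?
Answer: 10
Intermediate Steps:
T(O) = -2 + O**2 + 2*O (T(O) = (O**2 + 2*O) - 2 = -2 + O**2 + 2*O)
A*T(1) = 10*(-2 + 1**2 + 2*1) = 10*(-2 + 1 + 2) = 10*1 = 10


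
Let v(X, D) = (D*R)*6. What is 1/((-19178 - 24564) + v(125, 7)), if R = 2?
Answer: -1/43658 ≈ -2.2905e-5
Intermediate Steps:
v(X, D) = 12*D (v(X, D) = (D*2)*6 = (2*D)*6 = 12*D)
1/((-19178 - 24564) + v(125, 7)) = 1/((-19178 - 24564) + 12*7) = 1/(-43742 + 84) = 1/(-43658) = -1/43658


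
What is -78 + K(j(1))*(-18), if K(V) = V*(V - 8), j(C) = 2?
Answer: 138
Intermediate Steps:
K(V) = V*(-8 + V)
-78 + K(j(1))*(-18) = -78 + (2*(-8 + 2))*(-18) = -78 + (2*(-6))*(-18) = -78 - 12*(-18) = -78 + 216 = 138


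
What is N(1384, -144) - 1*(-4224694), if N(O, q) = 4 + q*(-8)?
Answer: 4225850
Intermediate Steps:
N(O, q) = 4 - 8*q
N(1384, -144) - 1*(-4224694) = (4 - 8*(-144)) - 1*(-4224694) = (4 + 1152) + 4224694 = 1156 + 4224694 = 4225850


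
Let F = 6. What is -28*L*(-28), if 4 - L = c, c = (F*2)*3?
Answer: -25088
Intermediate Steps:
c = 36 (c = (6*2)*3 = 12*3 = 36)
L = -32 (L = 4 - 1*36 = 4 - 36 = -32)
-28*L*(-28) = -28*(-32)*(-28) = 896*(-28) = -25088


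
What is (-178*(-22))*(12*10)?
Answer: 469920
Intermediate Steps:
(-178*(-22))*(12*10) = 3916*120 = 469920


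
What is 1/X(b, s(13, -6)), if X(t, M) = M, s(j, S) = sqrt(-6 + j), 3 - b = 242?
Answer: sqrt(7)/7 ≈ 0.37796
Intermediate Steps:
b = -239 (b = 3 - 1*242 = 3 - 242 = -239)
1/X(b, s(13, -6)) = 1/(sqrt(-6 + 13)) = 1/(sqrt(7)) = sqrt(7)/7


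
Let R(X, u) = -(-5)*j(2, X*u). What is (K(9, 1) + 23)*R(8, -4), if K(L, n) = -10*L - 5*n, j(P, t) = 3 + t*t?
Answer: -369720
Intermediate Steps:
j(P, t) = 3 + t**2
R(X, u) = 15 + 5*X**2*u**2 (R(X, u) = -(-5)*(3 + (X*u)**2) = -(-5)*(3 + X**2*u**2) = -5*(-3 - X**2*u**2) = 15 + 5*X**2*u**2)
(K(9, 1) + 23)*R(8, -4) = ((-10*9 - 5*1) + 23)*(15 + 5*8**2*(-4)**2) = ((-90 - 5) + 23)*(15 + 5*64*16) = (-95 + 23)*(15 + 5120) = -72*5135 = -369720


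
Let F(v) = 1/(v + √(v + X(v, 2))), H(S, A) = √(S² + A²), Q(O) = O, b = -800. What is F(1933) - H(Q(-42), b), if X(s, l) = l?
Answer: 1933/3734554 - 2*√160441 - 3*√215/3734554 ≈ -801.10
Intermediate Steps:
H(S, A) = √(A² + S²)
F(v) = 1/(v + √(2 + v)) (F(v) = 1/(v + √(v + 2)) = 1/(v + √(2 + v)))
F(1933) - H(Q(-42), b) = 1/(1933 + √(2 + 1933)) - √((-800)² + (-42)²) = 1/(1933 + √1935) - √(640000 + 1764) = 1/(1933 + 3*√215) - √641764 = 1/(1933 + 3*√215) - 2*√160441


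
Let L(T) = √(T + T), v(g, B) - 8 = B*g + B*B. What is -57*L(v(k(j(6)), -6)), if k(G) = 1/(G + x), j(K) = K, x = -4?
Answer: -57*√82 ≈ -516.16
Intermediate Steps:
k(G) = 1/(-4 + G) (k(G) = 1/(G - 4) = 1/(-4 + G))
v(g, B) = 8 + B² + B*g (v(g, B) = 8 + (B*g + B*B) = 8 + (B*g + B²) = 8 + (B² + B*g) = 8 + B² + B*g)
L(T) = √2*√T (L(T) = √(2*T) = √2*√T)
-57*L(v(k(j(6)), -6)) = -57*√2*√(8 + (-6)² - 6/(-4 + 6)) = -57*√2*√(8 + 36 - 6/2) = -57*√2*√(8 + 36 - 6*½) = -57*√2*√(8 + 36 - 3) = -57*√2*√41 = -57*√82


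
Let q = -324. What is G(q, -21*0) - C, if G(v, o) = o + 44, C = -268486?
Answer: 268530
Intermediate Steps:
G(v, o) = 44 + o
G(q, -21*0) - C = (44 - 21*0) - 1*(-268486) = (44 + 0) + 268486 = 44 + 268486 = 268530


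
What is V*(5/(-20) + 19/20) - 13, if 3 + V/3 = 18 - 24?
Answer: -319/10 ≈ -31.900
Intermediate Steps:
V = -27 (V = -9 + 3*(18 - 24) = -9 + 3*(-6) = -9 - 18 = -27)
V*(5/(-20) + 19/20) - 13 = -27*(5/(-20) + 19/20) - 13 = -27*(5*(-1/20) + 19*(1/20)) - 13 = -27*(-1/4 + 19/20) - 13 = -27*7/10 - 13 = -189/10 - 13 = -319/10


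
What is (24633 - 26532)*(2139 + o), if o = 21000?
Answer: -43940961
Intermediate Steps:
(24633 - 26532)*(2139 + o) = (24633 - 26532)*(2139 + 21000) = -1899*23139 = -43940961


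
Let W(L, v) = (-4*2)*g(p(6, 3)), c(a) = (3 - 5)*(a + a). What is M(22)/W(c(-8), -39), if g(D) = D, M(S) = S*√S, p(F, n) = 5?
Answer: -11*√22/20 ≈ -2.5797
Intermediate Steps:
c(a) = -4*a
M(S) = S^(3/2)
W(L, v) = -40 (W(L, v) = -4*2*5 = -8*5 = -40)
M(22)/W(c(-8), -39) = 22^(3/2)/(-40) = (22*√22)*(-1/40) = -11*√22/20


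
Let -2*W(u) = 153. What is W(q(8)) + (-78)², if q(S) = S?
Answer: 12015/2 ≈ 6007.5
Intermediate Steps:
W(u) = -153/2 (W(u) = -½*153 = -153/2)
W(q(8)) + (-78)² = -153/2 + (-78)² = -153/2 + 6084 = 12015/2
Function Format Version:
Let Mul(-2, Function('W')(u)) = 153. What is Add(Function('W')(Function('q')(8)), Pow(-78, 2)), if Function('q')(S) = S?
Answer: Rational(12015, 2) ≈ 6007.5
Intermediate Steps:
Function('W')(u) = Rational(-153, 2) (Function('W')(u) = Mul(Rational(-1, 2), 153) = Rational(-153, 2))
Add(Function('W')(Function('q')(8)), Pow(-78, 2)) = Add(Rational(-153, 2), Pow(-78, 2)) = Add(Rational(-153, 2), 6084) = Rational(12015, 2)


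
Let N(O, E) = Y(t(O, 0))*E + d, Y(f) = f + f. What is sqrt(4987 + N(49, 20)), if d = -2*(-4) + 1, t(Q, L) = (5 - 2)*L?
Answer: 2*sqrt(1249) ≈ 70.682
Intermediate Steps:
t(Q, L) = 3*L
d = 9 (d = 8 + 1 = 9)
Y(f) = 2*f
N(O, E) = 9 (N(O, E) = (2*(3*0))*E + 9 = (2*0)*E + 9 = 0*E + 9 = 0 + 9 = 9)
sqrt(4987 + N(49, 20)) = sqrt(4987 + 9) = sqrt(4996) = 2*sqrt(1249)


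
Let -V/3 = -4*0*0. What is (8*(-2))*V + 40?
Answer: 40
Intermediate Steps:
V = 0 (V = -3*(-4*0)*0 = -0*0 = -3*0 = 0)
(8*(-2))*V + 40 = (8*(-2))*0 + 40 = -16*0 + 40 = 0 + 40 = 40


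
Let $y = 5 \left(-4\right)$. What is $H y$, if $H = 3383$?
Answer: $-67660$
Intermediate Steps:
$y = -20$
$H y = 3383 \left(-20\right) = -67660$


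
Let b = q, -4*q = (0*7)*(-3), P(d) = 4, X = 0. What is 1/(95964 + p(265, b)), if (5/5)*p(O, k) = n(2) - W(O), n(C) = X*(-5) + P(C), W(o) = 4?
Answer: 1/95964 ≈ 1.0421e-5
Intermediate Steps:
q = 0 (q = -0*7*(-3)/4 = -0*(-3) = -1/4*0 = 0)
n(C) = 4 (n(C) = 0*(-5) + 4 = 0 + 4 = 4)
b = 0
p(O, k) = 0 (p(O, k) = 4 - 1*4 = 4 - 4 = 0)
1/(95964 + p(265, b)) = 1/(95964 + 0) = 1/95964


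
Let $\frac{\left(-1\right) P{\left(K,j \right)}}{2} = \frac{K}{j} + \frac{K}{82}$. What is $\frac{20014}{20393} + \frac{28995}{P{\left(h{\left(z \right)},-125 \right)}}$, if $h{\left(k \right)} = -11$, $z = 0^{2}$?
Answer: $\frac{3030396520997}{9645889} \approx 3.1416 \cdot 10^{5}$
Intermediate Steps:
$z = 0$
$P{\left(K,j \right)} = - \frac{K}{41} - \frac{2 K}{j}$ ($P{\left(K,j \right)} = - 2 \left(\frac{K}{j} + \frac{K}{82}\right) = - 2 \left(\frac{K}{82} + \frac{K}{j}\right) = - \frac{K}{41} - \frac{2 K}{j}$)
$\frac{20014}{20393} + \frac{28995}{P{\left(h{\left(z \right)},-125 \right)}} = \frac{20014}{20393} + \frac{28995}{\left(- \frac{1}{41}\right) \left(-11\right) \frac{1}{-125} \left(82 - 125\right)} = 20014 \cdot \frac{1}{20393} + \frac{28995}{\left(- \frac{1}{41}\right) \left(-11\right) \left(- \frac{1}{125}\right) \left(-43\right)} = \frac{20014}{20393} + \frac{28995}{\frac{473}{5125}} = \frac{20014}{20393} + 28995 \cdot \frac{5125}{473} = \frac{20014}{20393} + \frac{148599375}{473} = \frac{3030396520997}{9645889}$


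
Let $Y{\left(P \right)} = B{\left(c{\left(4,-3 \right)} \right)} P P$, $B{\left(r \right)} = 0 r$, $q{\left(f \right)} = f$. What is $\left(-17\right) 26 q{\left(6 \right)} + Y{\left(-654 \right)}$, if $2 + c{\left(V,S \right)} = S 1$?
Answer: $-2652$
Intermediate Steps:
$c{\left(V,S \right)} = -2 + S$ ($c{\left(V,S \right)} = -2 + S 1 = -2 + S$)
$B{\left(r \right)} = 0$
$Y{\left(P \right)} = 0$ ($Y{\left(P \right)} = 0 P P = 0 P = 0$)
$\left(-17\right) 26 q{\left(6 \right)} + Y{\left(-654 \right)} = \left(-17\right) 26 \cdot 6 + 0 = \left(-442\right) 6 + 0 = -2652 + 0 = -2652$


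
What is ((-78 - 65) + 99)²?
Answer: 1936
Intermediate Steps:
((-78 - 65) + 99)² = (-143 + 99)² = (-44)² = 1936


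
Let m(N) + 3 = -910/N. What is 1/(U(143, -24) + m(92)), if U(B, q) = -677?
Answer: -46/31735 ≈ -0.0014495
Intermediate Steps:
m(N) = -3 - 910/N
1/(U(143, -24) + m(92)) = 1/(-677 + (-3 - 910/92)) = 1/(-677 + (-3 - 910*1/92)) = 1/(-677 + (-3 - 455/46)) = 1/(-677 - 593/46) = 1/(-31735/46) = -46/31735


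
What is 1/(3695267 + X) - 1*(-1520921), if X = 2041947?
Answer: 8725849254095/5737214 ≈ 1.5209e+6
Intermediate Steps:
1/(3695267 + X) - 1*(-1520921) = 1/(3695267 + 2041947) - 1*(-1520921) = 1/5737214 + 1520921 = 8725849254095/5737214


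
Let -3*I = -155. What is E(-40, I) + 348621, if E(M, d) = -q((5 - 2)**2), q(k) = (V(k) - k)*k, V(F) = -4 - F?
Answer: 348819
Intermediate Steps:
I = 155/3 (I = -1/3*(-155) = 155/3 ≈ 51.667)
q(k) = k*(-4 - 2*k) (q(k) = ((-4 - k) - k)*k = (-4 - 2*k)*k = k*(-4 - 2*k))
E(M, d) = 198 (E(M, d) = -(-2)*(5 - 2)**2*(2 + (5 - 2)**2) = -(-2)*3**2*(2 + 3**2) = -(-2)*9*(2 + 9) = -(-2)*9*11 = -1*(-198) = 198)
E(-40, I) + 348621 = 198 + 348621 = 348819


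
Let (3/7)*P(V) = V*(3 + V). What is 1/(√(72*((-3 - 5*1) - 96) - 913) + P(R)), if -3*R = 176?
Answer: 5555088/42336717865 - 729*I*√8401/42336717865 ≈ 0.00013121 - 1.5782e-6*I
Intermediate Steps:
R = -176/3 (R = -⅓*176 = -176/3 ≈ -58.667)
P(V) = 7*V*(3 + V)/3 (P(V) = 7*(V*(3 + V))/3 = 7*V*(3 + V)/3)
1/(√(72*((-3 - 5*1) - 96) - 913) + P(R)) = 1/(√(72*((-3 - 5*1) - 96) - 913) + (7/3)*(-176/3)*(3 - 176/3)) = 1/(√(72*((-3 - 5) - 96) - 913) + (7/3)*(-176/3)*(-167/3)) = 1/(√(72*(-8 - 96) - 913) + 205744/27) = 1/(√(72*(-104) - 913) + 205744/27) = 1/(√(-7488 - 913) + 205744/27) = 1/(√(-8401) + 205744/27) = 1/(I*√8401 + 205744/27) = 1/(205744/27 + I*√8401)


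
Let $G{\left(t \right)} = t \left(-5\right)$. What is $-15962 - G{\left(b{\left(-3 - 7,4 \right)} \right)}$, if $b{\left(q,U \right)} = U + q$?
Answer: $-15992$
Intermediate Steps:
$G{\left(t \right)} = - 5 t$
$-15962 - G{\left(b{\left(-3 - 7,4 \right)} \right)} = -15962 - - 5 \left(4 - 10\right) = -15962 - \left(-5\right) \left(-6\right) = -15962 - 30 = -15992$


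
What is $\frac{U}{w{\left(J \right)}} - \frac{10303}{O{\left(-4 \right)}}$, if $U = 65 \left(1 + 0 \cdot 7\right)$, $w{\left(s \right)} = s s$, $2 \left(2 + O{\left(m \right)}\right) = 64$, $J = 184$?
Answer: $- \frac{174408209}{507840} \approx -343.43$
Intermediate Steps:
$O{\left(m \right)} = 30$ ($O{\left(m \right)} = -2 + \frac{1}{2} \cdot 64 = -2 + 32 = 30$)
$w{\left(s \right)} = s^{2}$
$U = 65$ ($U = 65 \left(1 + 0\right) = 65 \cdot 1 = 65$)
$\frac{U}{w{\left(J \right)}} - \frac{10303}{O{\left(-4 \right)}} = \frac{65}{184^{2}} - \frac{10303}{30} = \frac{65}{33856} - \frac{10303}{30} = - \frac{174408209}{507840}$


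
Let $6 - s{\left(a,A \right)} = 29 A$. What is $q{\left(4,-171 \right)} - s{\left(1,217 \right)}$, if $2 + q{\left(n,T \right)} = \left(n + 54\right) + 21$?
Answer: $6364$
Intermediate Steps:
$q{\left(n,T \right)} = 73 + n$ ($q{\left(n,T \right)} = -2 + \left(\left(n + 54\right) + 21\right) = -2 + \left(\left(54 + n\right) + 21\right) = -2 + \left(75 + n\right) = 73 + n$)
$s{\left(a,A \right)} = 6 - 29 A$
$q{\left(4,-171 \right)} - s{\left(1,217 \right)} = \left(73 + 4\right) - \left(6 - 6293\right) = 77 - \left(6 - 6293\right) = 77 - -6287 = 77 + 6287 = 6364$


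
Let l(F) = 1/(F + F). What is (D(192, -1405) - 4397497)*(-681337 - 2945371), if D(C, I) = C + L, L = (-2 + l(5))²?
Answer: 398693203238103/25 ≈ 1.5948e+13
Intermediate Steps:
l(F) = 1/(2*F)
L = 361/100 (L = (-2 + (½)/5)² = (-2 + (½)*(⅕))² = (-2 + ⅒)² = (-19/10)² = 361/100 ≈ 3.6100)
D(C, I) = 361/100 + C (D(C, I) = C + 361/100 = 361/100 + C)
(D(192, -1405) - 4397497)*(-681337 - 2945371) = ((361/100 + 192) - 4397497)*(-681337 - 2945371) = (19561/100 - 4397497)*(-3626708) = -439730139/100*(-3626708) = 398693203238103/25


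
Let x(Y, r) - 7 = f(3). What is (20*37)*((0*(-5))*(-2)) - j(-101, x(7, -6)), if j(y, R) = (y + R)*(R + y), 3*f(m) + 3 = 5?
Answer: -78400/9 ≈ -8711.1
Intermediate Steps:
f(m) = ⅔ (f(m) = -1 + (⅓)*5 = -1 + 5/3 = ⅔)
x(Y, r) = 23/3 (x(Y, r) = 7 + ⅔ = 23/3)
j(y, R) = (R + y)² (j(y, R) = (R + y)*(R + y) = (R + y)²)
(20*37)*((0*(-5))*(-2)) - j(-101, x(7, -6)) = (20*37)*((0*(-5))*(-2)) - (23/3 - 101)² = 740*(0*(-2)) - (-280/3)² = 740*0 - 1*78400/9 = 0 - 78400/9 = -78400/9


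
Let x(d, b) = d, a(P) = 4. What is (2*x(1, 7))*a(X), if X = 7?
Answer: 8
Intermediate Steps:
(2*x(1, 7))*a(X) = (2*1)*4 = 2*4 = 8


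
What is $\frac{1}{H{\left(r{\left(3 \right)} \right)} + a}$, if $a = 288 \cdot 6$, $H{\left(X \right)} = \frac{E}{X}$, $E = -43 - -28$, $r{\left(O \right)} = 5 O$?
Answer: $\frac{1}{1727} \approx 0.00057904$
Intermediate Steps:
$E = -15$ ($E = -43 + 28 = -15$)
$H{\left(X \right)} = - \frac{15}{X}$
$a = 1728$
$\frac{1}{H{\left(r{\left(3 \right)} \right)} + a} = \frac{1}{- \frac{15}{5 \cdot 3} + 1728} = \frac{1}{- \frac{15}{15} + 1728} = \frac{1}{\left(-15\right) \frac{1}{15} + 1728} = \frac{1}{-1 + 1728} = \frac{1}{1727}$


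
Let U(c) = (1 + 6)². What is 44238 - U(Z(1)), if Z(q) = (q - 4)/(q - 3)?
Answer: 44189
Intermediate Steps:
Z(q) = (-4 + q)/(-3 + q)
U(c) = 49 (U(c) = 7² = 49)
44238 - U(Z(1)) = 44238 - 1*49 = 44238 - 49 = 44189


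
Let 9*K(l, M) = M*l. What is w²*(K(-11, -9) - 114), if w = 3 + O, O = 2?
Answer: -2575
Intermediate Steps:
w = 5 (w = 3 + 2 = 5)
K(l, M) = M*l/9 (K(l, M) = (M*l)/9 = M*l/9)
w²*(K(-11, -9) - 114) = 5²*((⅑)*(-9)*(-11) - 114) = 25*(11 - 114) = 25*(-103) = -2575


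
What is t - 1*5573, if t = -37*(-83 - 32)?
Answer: -1318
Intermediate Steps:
t = 4255 (t = -37*(-115) = 4255)
t - 1*5573 = 4255 - 1*5573 = 4255 - 5573 = -1318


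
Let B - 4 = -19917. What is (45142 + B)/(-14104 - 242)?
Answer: -25229/14346 ≈ -1.7586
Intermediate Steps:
B = -19913 (B = 4 - 19917 = -19913)
(45142 + B)/(-14104 - 242) = (45142 - 19913)/(-14104 - 242) = 25229/(-14346) = 25229*(-1/14346) = -25229/14346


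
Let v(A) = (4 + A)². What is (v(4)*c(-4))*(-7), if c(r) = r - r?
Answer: 0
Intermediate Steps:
c(r) = 0
(v(4)*c(-4))*(-7) = ((4 + 4)²*0)*(-7) = (8²*0)*(-7) = (64*0)*(-7) = 0*(-7) = 0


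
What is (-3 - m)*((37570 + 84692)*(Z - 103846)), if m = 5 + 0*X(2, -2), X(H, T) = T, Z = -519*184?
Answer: 194975612832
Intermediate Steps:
Z = -95496
m = 5 (m = 5 + 0*(-2) = 5 + 0 = 5)
(-3 - m)*((37570 + 84692)*(Z - 103846)) = (-3 - 1*5)*((37570 + 84692)*(-95496 - 103846)) = (-3 - 5)*(122262*(-199342)) = -8*(-24371951604) = 194975612832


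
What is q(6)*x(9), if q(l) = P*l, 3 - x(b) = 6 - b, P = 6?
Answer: 216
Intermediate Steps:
x(b) = -3 + b (x(b) = 3 - (6 - b) = 3 + (-6 + b) = -3 + b)
q(l) = 6*l
q(6)*x(9) = (6*6)*(-3 + 9) = 36*6 = 216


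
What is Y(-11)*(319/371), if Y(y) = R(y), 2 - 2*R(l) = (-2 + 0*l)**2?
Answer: -319/371 ≈ -0.85984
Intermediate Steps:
R(l) = -1 (R(l) = 1 - (-2 + 0*l)**2/2 = 1 - (-2 + 0)**2/2 = 1 - 1/2*(-2)**2 = 1 - 1/2*4 = 1 - 2 = -1)
Y(y) = -1
Y(-11)*(319/371) = -319/371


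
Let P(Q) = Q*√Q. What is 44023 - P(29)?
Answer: 44023 - 29*√29 ≈ 43867.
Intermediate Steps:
P(Q) = Q^(3/2)
44023 - P(29) = 44023 - 29^(3/2) = 44023 - 29*√29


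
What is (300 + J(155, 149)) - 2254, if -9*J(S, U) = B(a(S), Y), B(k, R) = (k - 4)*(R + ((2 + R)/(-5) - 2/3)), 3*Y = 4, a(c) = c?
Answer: -1954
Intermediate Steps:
Y = 4/3 (Y = (1/3)*4 = 4/3 ≈ 1.3333)
B(k, R) = (-4 + k)*(-16/15 + 4*R/5) (B(k, R) = (-4 + k)*(R + ((2 + R)*(-1/5) - 2*1/3)) = (-4 + k)*(R + ((-2/5 - R/5) - 2/3)) = (-4 + k)*(R + (-16/15 - R/5)) = (-4 + k)*(-16/15 + 4*R/5))
J(S, U) = 0 (J(S, U) = -(64/15 - 16/5*4/3 - 16*S/15 + (4/5)*(4/3)*S)/9 = -(64/15 - 64/15 - 16*S/15 + 16*S/15)/9 = -1/9*0 = 0)
(300 + J(155, 149)) - 2254 = (300 + 0) - 2254 = 300 - 2254 = -1954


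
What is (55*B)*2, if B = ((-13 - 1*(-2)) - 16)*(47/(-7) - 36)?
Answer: 888030/7 ≈ 1.2686e+5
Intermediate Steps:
B = 8073/7 (B = ((-13 + 2) - 16)*(47*(-⅐) - 36) = (-11 - 16)*(-47/7 - 36) = -27*(-299/7) = 8073/7 ≈ 1153.3)
(55*B)*2 = (55*(8073/7))*2 = (444015/7)*2 = 888030/7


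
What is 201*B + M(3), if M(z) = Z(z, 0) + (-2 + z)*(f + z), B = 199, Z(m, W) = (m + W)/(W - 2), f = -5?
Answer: 79991/2 ≈ 39996.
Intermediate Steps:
Z(m, W) = (W + m)/(-2 + W)
M(z) = -z/2 + (-5 + z)*(-2 + z) (M(z) = (0 + z)/(-2 + 0) + (-2 + z)*(-5 + z) = z/(-2) + (-5 + z)*(-2 + z) = -z/2 + (-5 + z)*(-2 + z))
201*B + M(3) = 201*199 + (10 + 3² - 15/2*3) = 39999 + (10 + 9 - 45/2) = 39999 - 7/2 = 79991/2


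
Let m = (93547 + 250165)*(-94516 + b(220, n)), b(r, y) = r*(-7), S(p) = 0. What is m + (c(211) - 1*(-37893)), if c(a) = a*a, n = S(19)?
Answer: -33015517458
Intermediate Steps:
n = 0
c(a) = a²
b(r, y) = -7*r
m = -33015599872 (m = (93547 + 250165)*(-94516 - 7*220) = 343712*(-94516 - 1540) = 343712*(-96056) = -33015599872)
m + (c(211) - 1*(-37893)) = -33015599872 + (211² - 1*(-37893)) = -33015599872 + (44521 + 37893) = -33015599872 + 82414 = -33015517458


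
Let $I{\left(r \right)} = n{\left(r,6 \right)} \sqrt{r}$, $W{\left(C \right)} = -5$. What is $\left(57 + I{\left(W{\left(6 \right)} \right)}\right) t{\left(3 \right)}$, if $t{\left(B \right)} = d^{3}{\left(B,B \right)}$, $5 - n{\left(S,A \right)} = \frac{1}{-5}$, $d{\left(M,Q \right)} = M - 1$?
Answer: $456 + \frac{208 i \sqrt{5}}{5} \approx 456.0 + 93.02 i$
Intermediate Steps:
$d{\left(M,Q \right)} = -1 + M$ ($d{\left(M,Q \right)} = M - 1 = -1 + M$)
$n{\left(S,A \right)} = \frac{26}{5}$ ($n{\left(S,A \right)} = 5 - \frac{1}{-5} = 5 - - \frac{1}{5} = 5 + \frac{1}{5} = \frac{26}{5}$)
$t{\left(B \right)} = \left(-1 + B\right)^{3}$
$I{\left(r \right)} = \frac{26 \sqrt{r}}{5}$
$\left(57 + I{\left(W{\left(6 \right)} \right)}\right) t{\left(3 \right)} = \left(57 + \frac{26 \sqrt{-5}}{5}\right) \left(-1 + 3\right)^{3} = \left(57 + \frac{26 i \sqrt{5}}{5}\right) 2^{3} = \left(57 + \frac{26 i \sqrt{5}}{5}\right) 8 = 456 + \frac{208 i \sqrt{5}}{5}$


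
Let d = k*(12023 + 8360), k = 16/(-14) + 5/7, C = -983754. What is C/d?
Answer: 2295426/20383 ≈ 112.61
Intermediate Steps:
k = -3/7 (k = 16*(-1/14) + 5*(1/7) = -8/7 + 5/7 = -3/7 ≈ -0.42857)
d = -61149/7 (d = -3*(12023 + 8360)/7 = -3/7*20383 = -61149/7 ≈ -8735.6)
C/d = -983754/(-61149/7) = -983754*(-7/61149) = 2295426/20383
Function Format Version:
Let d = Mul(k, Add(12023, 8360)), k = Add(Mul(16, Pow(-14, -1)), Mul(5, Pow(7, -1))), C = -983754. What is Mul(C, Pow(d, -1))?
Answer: Rational(2295426, 20383) ≈ 112.61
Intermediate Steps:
k = Rational(-3, 7) (k = Add(Mul(16, Rational(-1, 14)), Mul(5, Rational(1, 7))) = Add(Rational(-8, 7), Rational(5, 7)) = Rational(-3, 7) ≈ -0.42857)
d = Rational(-61149, 7) (d = Mul(Rational(-3, 7), Add(12023, 8360)) = Mul(Rational(-3, 7), 20383) = Rational(-61149, 7) ≈ -8735.6)
Mul(C, Pow(d, -1)) = Mul(-983754, Pow(Rational(-61149, 7), -1)) = Mul(-983754, Rational(-7, 61149)) = Rational(2295426, 20383)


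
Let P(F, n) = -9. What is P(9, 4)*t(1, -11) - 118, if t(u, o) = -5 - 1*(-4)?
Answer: -109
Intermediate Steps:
t(u, o) = -1 (t(u, o) = -5 + 4 = -1)
P(9, 4)*t(1, -11) - 118 = -9*(-1) - 118 = 9 - 118 = -109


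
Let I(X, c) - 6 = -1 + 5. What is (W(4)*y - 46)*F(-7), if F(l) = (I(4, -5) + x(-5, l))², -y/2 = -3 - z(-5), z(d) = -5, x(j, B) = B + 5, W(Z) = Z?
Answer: -3968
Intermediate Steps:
x(j, B) = 5 + B
I(X, c) = 10 (I(X, c) = 6 + (-1 + 5) = 6 + 4 = 10)
y = -4 (y = -2*(-3 - 1*(-5)) = -2*(-3 + 5) = -2*2 = -4)
F(l) = (15 + l)² (F(l) = (10 + (5 + l))² = (15 + l)²)
(W(4)*y - 46)*F(-7) = (4*(-4) - 46)*(15 - 7)² = (-16 - 46)*8² = -62*64 = -3968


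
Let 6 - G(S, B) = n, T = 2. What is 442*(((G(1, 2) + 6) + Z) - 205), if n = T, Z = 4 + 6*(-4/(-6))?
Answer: -82654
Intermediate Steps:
Z = 8 (Z = 4 + 6*(-4*(-⅙)) = 4 + 6*(⅔) = 4 + 4 = 8)
n = 2
G(S, B) = 4 (G(S, B) = 6 - 1*2 = 6 - 2 = 4)
442*(((G(1, 2) + 6) + Z) - 205) = 442*(((4 + 6) + 8) - 205) = 442*((10 + 8) - 205) = 442*(18 - 205) = 442*(-187) = -82654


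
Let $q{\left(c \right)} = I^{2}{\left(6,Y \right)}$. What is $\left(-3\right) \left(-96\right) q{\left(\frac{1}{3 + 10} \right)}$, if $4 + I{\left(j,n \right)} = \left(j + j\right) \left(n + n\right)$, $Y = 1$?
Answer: $115200$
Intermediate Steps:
$I{\left(j,n \right)} = -4 + 4 j n$ ($I{\left(j,n \right)} = -4 + \left(j + j\right) \left(n + n\right) = -4 + 2 j 2 n = -4 + 4 j n$)
$q{\left(c \right)} = 400$ ($q{\left(c \right)} = \left(-4 + 4 \cdot 6 \cdot 1\right)^{2} = \left(-4 + 24\right)^{2} = 20^{2} = 400$)
$\left(-3\right) \left(-96\right) q{\left(\frac{1}{3 + 10} \right)} = \left(-3\right) \left(-96\right) 400 = 288 \cdot 400 = 115200$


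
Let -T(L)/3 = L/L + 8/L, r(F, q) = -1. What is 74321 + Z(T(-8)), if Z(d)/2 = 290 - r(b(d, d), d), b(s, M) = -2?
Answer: 74903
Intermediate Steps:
T(L) = -3 - 24/L (T(L) = -3*(L/L + 8/L) = -3*(1 + 8/L) = -3 - 24/L)
Z(d) = 582 (Z(d) = 2*(290 - 1*(-1)) = 2*(290 + 1) = 2*291 = 582)
74321 + Z(T(-8)) = 74321 + 582 = 74903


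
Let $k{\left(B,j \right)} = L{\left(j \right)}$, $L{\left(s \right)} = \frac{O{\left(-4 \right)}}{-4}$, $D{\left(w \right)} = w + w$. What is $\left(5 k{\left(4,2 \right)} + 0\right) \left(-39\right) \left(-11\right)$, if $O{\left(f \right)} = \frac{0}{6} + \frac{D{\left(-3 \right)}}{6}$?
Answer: $\frac{2145}{4} \approx 536.25$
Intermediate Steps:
$D{\left(w \right)} = 2 w$
$O{\left(f \right)} = -1$ ($O{\left(f \right)} = \frac{0}{6} + \frac{2 \left(-3\right)}{6} = 0 \cdot \frac{1}{6} - 1 = 0 - 1 = -1$)
$L{\left(s \right)} = \frac{1}{4}$ ($L{\left(s \right)} = - \frac{1}{-4} = \left(-1\right) \left(- \frac{1}{4}\right) = \frac{1}{4}$)
$k{\left(B,j \right)} = \frac{1}{4}$
$\left(5 k{\left(4,2 \right)} + 0\right) \left(-39\right) \left(-11\right) = \left(5 \cdot \frac{1}{4} + 0\right) \left(-39\right) \left(-11\right) = \left(\frac{5}{4} + 0\right) \left(-39\right) \left(-11\right) = \frac{5}{4} \left(-39\right) \left(-11\right) = \left(- \frac{195}{4}\right) \left(-11\right) = \frac{2145}{4}$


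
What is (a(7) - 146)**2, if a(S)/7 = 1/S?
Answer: 21025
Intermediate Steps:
a(S) = 7/S
(a(7) - 146)**2 = (7/7 - 146)**2 = (7*(1/7) - 146)**2 = (1 - 146)**2 = (-145)**2 = 21025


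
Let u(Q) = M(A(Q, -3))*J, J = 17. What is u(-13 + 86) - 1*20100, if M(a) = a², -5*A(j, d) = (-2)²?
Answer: -502228/25 ≈ -20089.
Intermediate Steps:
A(j, d) = -⅘ (A(j, d) = -⅕*(-2)² = -⅕*4 = -⅘)
u(Q) = 272/25 (u(Q) = (-⅘)²*17 = (16/25)*17 = 272/25)
u(-13 + 86) - 1*20100 = 272/25 - 1*20100 = 272/25 - 20100 = -502228/25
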